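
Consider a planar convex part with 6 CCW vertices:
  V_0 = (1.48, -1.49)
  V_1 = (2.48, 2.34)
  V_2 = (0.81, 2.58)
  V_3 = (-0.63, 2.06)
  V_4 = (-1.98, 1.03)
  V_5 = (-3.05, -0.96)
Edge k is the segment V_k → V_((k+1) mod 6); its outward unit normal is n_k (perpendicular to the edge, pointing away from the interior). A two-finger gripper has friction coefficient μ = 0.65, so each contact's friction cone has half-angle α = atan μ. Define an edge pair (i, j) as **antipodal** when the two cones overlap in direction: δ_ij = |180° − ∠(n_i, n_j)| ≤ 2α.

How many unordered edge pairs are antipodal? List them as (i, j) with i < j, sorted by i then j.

α = atan 0.65 = 33.02°;  2α = 66.05°
n_0 = (+0.9676, -0.2526)
n_1 = (+0.1423, +0.9898)
n_2 = (-0.3396, +0.9406)
n_3 = (-0.6066, +0.7950)
n_4 = (-0.8808, +0.4736)
n_5 = (-0.1162, -0.9932)
  (0,1): δ = 83.55°  ·
  (0,2): δ = 55.51°  ✓
  (0,3): δ = 38.02°  ✓
  (0,4): δ = 13.63°  ✓
  (0,5): δ = 97.96°  ·
  (1,2): δ = 151.97°  ·
  (1,3): δ = 134.48°  ·
  (1,4): δ = 110.09°  ·
  (1,5): δ = 1.50°  ✓
  (2,3): δ = 162.51°  ·
  (2,4): δ = 138.12°  ·
  (2,5): δ = 26.53°  ✓
  (3,4): δ = 155.61°  ·
  (3,5): δ = 44.02°  ✓
  (4,5): δ = 68.41°  ·
antipodal pairs: 6

count = 6; pairs: (0,2), (0,3), (0,4), (1,5), (2,5), (3,5)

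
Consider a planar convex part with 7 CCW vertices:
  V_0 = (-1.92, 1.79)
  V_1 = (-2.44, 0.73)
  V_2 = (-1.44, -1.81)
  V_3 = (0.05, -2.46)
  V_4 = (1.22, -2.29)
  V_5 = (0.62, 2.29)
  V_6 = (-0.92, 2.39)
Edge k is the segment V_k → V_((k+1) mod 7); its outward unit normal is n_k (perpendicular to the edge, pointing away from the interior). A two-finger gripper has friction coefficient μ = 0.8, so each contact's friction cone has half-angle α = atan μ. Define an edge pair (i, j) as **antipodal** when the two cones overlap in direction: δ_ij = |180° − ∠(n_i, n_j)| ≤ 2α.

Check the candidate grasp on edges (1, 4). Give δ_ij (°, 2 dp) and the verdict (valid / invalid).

δ = 14.03°, valid

α = atan 0.8 = 38.66°;  2α = 77.32°
edge 1: e_1 = (+1.00, -2.54);  n_1 = (-0.9305, -0.3663)
edge 4: e_4 = (-0.60, +4.58);  n_4 = (+0.9915, +0.1299)
∠(n_1, n_4) = 165.97°
δ = |180° − 165.97°| = 14.03°
14.03° ≤ 2α = 77.32°  →  valid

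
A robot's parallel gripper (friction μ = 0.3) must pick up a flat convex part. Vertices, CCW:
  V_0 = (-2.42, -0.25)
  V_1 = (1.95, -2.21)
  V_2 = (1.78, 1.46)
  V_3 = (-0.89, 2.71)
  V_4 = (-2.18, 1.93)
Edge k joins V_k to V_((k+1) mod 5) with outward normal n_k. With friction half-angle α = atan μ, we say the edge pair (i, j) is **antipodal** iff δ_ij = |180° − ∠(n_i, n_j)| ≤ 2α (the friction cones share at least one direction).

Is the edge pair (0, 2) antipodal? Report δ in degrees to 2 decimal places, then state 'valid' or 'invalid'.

δ = 0.93°, valid

α = atan 0.3 = 16.70°;  2α = 33.40°
edge 0: e_0 = (+4.37, -1.96);  n_0 = (-0.4092, -0.9124)
edge 2: e_2 = (-2.67, +1.25);  n_2 = (+0.4240, +0.9057)
∠(n_0, n_2) = 179.07°
δ = |180° − 179.07°| = 0.93°
0.93° ≤ 2α = 33.40°  →  valid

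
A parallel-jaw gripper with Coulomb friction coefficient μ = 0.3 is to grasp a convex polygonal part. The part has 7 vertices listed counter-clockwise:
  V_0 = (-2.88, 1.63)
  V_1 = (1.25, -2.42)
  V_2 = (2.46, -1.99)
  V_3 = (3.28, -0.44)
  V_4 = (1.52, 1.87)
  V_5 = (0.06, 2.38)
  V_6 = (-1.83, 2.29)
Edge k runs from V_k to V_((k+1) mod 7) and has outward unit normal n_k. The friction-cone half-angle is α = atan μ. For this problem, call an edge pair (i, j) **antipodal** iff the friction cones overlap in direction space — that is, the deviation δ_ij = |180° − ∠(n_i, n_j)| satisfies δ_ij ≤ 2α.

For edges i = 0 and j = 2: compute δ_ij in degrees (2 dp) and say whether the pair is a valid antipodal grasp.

δ = 73.44°, invalid

α = atan 0.3 = 16.70°;  2α = 33.40°
edge 0: e_0 = (+4.13, -4.05);  n_0 = (-0.7002, -0.7140)
edge 2: e_2 = (+0.82, +1.55);  n_2 = (+0.8839, -0.4676)
∠(n_0, n_2) = 106.56°
δ = |180° − 106.56°| = 73.44°
73.44° > 2α = 33.40°  →  invalid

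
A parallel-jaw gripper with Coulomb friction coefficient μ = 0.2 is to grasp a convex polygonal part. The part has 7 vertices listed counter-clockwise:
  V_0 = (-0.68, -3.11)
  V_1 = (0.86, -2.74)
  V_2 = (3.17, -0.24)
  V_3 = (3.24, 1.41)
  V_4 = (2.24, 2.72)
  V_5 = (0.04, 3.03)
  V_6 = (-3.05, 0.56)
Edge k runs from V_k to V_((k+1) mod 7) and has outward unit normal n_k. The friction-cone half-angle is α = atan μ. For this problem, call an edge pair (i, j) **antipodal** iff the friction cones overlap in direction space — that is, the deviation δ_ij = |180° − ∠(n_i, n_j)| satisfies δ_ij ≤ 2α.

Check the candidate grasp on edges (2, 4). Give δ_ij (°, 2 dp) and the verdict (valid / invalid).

δ = 95.59°, invalid

α = atan 0.2 = 11.31°;  2α = 22.62°
edge 2: e_2 = (+0.07, +1.65);  n_2 = (+0.9991, -0.0424)
edge 4: e_4 = (-2.20, +0.31);  n_4 = (+0.1395, +0.9902)
∠(n_2, n_4) = 84.41°
δ = |180° − 84.41°| = 95.59°
95.59° > 2α = 22.62°  →  invalid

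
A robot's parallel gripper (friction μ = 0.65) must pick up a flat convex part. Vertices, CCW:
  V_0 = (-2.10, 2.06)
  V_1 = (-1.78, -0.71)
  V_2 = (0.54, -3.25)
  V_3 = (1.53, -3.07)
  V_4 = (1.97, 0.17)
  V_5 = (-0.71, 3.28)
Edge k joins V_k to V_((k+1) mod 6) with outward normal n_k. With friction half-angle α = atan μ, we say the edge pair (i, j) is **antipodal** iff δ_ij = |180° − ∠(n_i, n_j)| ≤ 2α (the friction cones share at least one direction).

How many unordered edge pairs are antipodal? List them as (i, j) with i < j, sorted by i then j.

α = atan 0.65 = 33.02°;  2α = 66.05°
n_0 = (-0.9934, -0.1148)
n_1 = (-0.7384, -0.6744)
n_2 = (+0.1789, -0.9839)
n_3 = (+0.9909, -0.1346)
n_4 = (+0.7575, +0.6528)
n_5 = (-0.6597, +0.7516)
  (0,1): δ = 144.18°  ·
  (0,2): δ = 86.28°  ·
  (0,3): δ = 14.32°  ✓
  (0,4): δ = 34.16°  ✓
  (0,5): δ = 124.68°  ·
  (1,2): δ = 122.10°  ·
  (1,3): δ = 50.14°  ✓
  (1,4): δ = 1.66°  ✓
  (1,5): δ = 88.87°  ·
  (2,3): δ = 108.04°  ·
  (2,4): δ = 59.55°  ✓
  (2,5): δ = 30.97°  ✓
  (3,4): δ = 131.51°  ·
  (3,5): δ = 40.99°  ✓
  (4,5): δ = 89.48°  ·
antipodal pairs: 7

count = 7; pairs: (0,3), (0,4), (1,3), (1,4), (2,4), (2,5), (3,5)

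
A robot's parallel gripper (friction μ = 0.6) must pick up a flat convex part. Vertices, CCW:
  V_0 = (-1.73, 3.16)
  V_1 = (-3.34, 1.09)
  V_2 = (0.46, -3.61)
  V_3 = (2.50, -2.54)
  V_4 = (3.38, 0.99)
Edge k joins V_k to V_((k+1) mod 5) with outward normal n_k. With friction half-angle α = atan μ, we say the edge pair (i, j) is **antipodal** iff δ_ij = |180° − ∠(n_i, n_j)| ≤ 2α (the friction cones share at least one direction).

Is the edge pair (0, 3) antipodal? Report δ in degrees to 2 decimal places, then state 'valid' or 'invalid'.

δ = 23.88°, valid

α = atan 0.6 = 30.96°;  2α = 61.93°
edge 0: e_0 = (-1.61, -2.07);  n_0 = (-0.7894, +0.6139)
edge 3: e_3 = (+0.88, +3.53);  n_3 = (+0.9703, -0.2419)
∠(n_0, n_3) = 156.12°
δ = |180° − 156.12°| = 23.88°
23.88° ≤ 2α = 61.93°  →  valid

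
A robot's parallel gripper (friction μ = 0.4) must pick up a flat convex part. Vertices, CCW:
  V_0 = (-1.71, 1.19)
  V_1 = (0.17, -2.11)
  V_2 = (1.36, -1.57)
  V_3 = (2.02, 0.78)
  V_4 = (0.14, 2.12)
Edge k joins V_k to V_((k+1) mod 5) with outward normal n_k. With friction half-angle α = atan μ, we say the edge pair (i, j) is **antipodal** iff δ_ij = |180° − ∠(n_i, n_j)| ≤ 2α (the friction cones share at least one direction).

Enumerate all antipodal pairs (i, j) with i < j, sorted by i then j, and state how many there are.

count = 2; pairs: (0,3), (1,4)

α = atan 0.4 = 21.80°;  2α = 43.60°
n_0 = (-0.8689, -0.4950)
n_1 = (+0.4132, -0.9106)
n_2 = (+0.9628, -0.2704)
n_3 = (+0.5804, +0.8143)
n_4 = (-0.4491, +0.8935)
  (0,1): δ = 95.26°  ·
  (0,2): δ = 45.36°  ·
  (0,3): δ = 24.85°  ✓
  (0,4): δ = 87.02°  ·
  (1,2): δ = 130.10°  ·
  (1,3): δ = 59.89°  ·
  (1,4): δ = 2.28°  ✓
  (2,3): δ = 109.79°  ·
  (2,4): δ = 47.62°  ·
  (3,4): δ = 117.83°  ·
antipodal pairs: 2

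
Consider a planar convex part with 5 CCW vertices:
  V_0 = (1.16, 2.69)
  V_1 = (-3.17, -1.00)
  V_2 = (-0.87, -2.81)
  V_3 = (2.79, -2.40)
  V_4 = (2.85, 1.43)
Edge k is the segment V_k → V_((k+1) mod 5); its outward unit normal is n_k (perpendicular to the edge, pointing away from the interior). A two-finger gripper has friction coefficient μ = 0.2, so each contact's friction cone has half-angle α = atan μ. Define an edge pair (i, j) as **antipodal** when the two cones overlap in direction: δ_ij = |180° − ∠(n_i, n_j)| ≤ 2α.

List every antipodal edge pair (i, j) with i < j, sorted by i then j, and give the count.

α = atan 0.2 = 11.31°;  2α = 22.62°
n_0 = (-0.6486, +0.7611)
n_1 = (-0.6184, -0.7858)
n_2 = (+0.1113, -0.9938)
n_3 = (+0.9999, -0.0157)
n_4 = (+0.5977, +0.8017)
  (0,1): δ = 78.64°  ·
  (0,2): δ = 34.05°  ·
  (0,3): δ = 48.67°  ·
  (0,4): δ = 102.86°  ·
  (1,2): δ = 135.41°  ·
  (1,3): δ = 52.70°  ·
  (1,4): δ = 1.49°  ✓
  (2,3): δ = 97.29°  ·
  (2,4): δ = 43.10°  ·
  (3,4): δ = 125.81°  ·
antipodal pairs: 1

count = 1; pairs: (1,4)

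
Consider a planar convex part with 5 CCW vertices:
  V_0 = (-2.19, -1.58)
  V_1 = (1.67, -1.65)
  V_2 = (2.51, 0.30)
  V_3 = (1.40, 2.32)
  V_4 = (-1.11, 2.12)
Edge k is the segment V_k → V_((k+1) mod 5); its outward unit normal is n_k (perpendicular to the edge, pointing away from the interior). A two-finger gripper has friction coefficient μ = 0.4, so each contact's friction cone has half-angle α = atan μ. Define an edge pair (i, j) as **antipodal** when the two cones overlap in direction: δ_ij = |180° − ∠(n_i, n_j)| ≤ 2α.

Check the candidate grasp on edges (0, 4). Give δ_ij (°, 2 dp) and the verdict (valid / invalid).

δ = 74.77°, invalid

α = atan 0.4 = 21.80°;  2α = 43.60°
edge 0: e_0 = (+3.86, -0.07);  n_0 = (-0.0181, -0.9998)
edge 4: e_4 = (-1.08, -3.70);  n_4 = (-0.9599, +0.2802)
∠(n_0, n_4) = 105.23°
δ = |180° − 105.23°| = 74.77°
74.77° > 2α = 43.60°  →  invalid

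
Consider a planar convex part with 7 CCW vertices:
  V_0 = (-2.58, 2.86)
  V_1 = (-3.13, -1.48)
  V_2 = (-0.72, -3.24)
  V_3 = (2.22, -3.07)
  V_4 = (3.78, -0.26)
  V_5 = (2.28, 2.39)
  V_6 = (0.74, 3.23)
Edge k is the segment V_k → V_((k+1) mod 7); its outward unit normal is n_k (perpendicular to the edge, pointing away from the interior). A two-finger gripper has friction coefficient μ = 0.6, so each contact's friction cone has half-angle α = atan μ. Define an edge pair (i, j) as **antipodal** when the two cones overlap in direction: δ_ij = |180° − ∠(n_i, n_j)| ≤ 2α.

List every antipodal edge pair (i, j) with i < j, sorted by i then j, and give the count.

count = 8; pairs: (0,3), (0,4), (1,4), (1,5), (1,6), (2,5), (2,6), (3,6)

α = atan 0.6 = 30.96°;  2α = 61.93°
n_0 = (-0.9921, +0.1257)
n_1 = (-0.5898, -0.8076)
n_2 = (+0.0577, -0.9983)
n_3 = (+0.8743, -0.4854)
n_4 = (+0.8703, +0.4926)
n_5 = (+0.4789, +0.8779)
n_6 = (-0.1108, +0.9938)
  (0,1): δ = 118.92°  ·
  (0,2): δ = 79.47°  ·
  (0,3): δ = 21.81°  ✓
  (0,4): δ = 36.73°  ✓
  (0,5): δ = 68.61°  ·
  (0,6): δ = 103.58°  ·
  (1,2): δ = 140.55°  ·
  (1,3): δ = 82.90°  ·
  (1,4): δ = 24.35°  ✓
  (1,5): δ = 7.53°  ✓
  (1,6): δ = 42.50°  ✓
  (2,3): δ = 122.35°  ·
  (2,4): δ = 63.80°  ·
  (2,5): δ = 31.92°  ✓
  (2,6): δ = 3.05°  ✓
  (3,4): δ = 121.45°  ·
  (3,5): δ = 89.57°  ·
  (3,6): δ = 54.60°  ✓
  (4,5): δ = 148.12°  ·
  (4,6): δ = 113.15°  ·
  (5,6): δ = 145.03°  ·
antipodal pairs: 8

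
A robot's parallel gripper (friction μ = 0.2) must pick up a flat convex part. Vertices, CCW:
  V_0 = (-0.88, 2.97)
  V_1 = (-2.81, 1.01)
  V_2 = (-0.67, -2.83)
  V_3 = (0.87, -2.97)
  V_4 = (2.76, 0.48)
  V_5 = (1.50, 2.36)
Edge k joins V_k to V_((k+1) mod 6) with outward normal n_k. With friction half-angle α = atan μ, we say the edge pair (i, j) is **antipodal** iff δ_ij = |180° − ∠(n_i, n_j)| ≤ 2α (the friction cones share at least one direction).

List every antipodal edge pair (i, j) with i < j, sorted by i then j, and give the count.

count = 3; pairs: (0,3), (1,4), (2,5)

α = atan 0.2 = 11.31°;  2α = 22.62°
n_0 = (-0.7125, +0.7016)
n_1 = (-0.8735, -0.4868)
n_2 = (-0.0905, -0.9959)
n_3 = (+0.8770, -0.4805)
n_4 = (+0.8307, +0.5567)
n_5 = (+0.2483, +0.9687)
  (0,1): δ = 106.31°  ·
  (0,2): δ = 50.64°  ·
  (0,3): δ = 15.84°  ✓
  (0,4): δ = 78.39°  ·
  (0,5): δ = 120.18°  ·
  (1,2): δ = 124.32°  ·
  (1,3): δ = 57.85°  ·
  (1,4): δ = 4.70°  ✓
  (1,5): δ = 46.49°  ·
  (2,3): δ = 113.52°  ·
  (2,4): δ = 50.98°  ·
  (2,5): δ = 9.18°  ✓
  (3,4): δ = 117.45°  ·
  (3,5): δ = 75.66°  ·
  (4,5): δ = 138.21°  ·
antipodal pairs: 3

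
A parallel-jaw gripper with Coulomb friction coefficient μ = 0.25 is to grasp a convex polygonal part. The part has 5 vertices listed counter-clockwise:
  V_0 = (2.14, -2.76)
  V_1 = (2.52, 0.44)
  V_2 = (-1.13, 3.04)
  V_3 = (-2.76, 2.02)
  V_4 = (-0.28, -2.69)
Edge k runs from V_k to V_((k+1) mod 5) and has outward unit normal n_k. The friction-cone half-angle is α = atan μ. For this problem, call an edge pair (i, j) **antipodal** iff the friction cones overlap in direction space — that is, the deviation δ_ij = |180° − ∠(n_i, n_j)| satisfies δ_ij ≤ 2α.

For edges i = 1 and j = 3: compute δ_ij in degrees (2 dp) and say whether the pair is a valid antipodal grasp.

δ = 26.77°, valid

α = atan 0.25 = 14.04°;  2α = 28.07°
edge 1: e_1 = (-3.65, +2.60);  n_1 = (+0.5802, +0.8145)
edge 3: e_3 = (+2.48, -4.71);  n_3 = (-0.8848, -0.4659)
∠(n_1, n_3) = 153.23°
δ = |180° − 153.23°| = 26.77°
26.77° ≤ 2α = 28.07°  →  valid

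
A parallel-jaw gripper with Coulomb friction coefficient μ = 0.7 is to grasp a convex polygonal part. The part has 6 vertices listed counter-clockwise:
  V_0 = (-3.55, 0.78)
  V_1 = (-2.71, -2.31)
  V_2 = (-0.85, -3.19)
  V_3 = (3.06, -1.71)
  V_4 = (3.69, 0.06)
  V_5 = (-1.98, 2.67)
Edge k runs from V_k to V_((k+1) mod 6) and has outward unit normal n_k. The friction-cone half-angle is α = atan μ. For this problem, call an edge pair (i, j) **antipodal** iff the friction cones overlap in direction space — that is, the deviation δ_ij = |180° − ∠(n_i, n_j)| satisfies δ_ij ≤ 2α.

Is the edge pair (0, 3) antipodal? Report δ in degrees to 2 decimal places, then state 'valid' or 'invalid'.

δ = 34.80°, valid

α = atan 0.7 = 34.99°;  2α = 69.98°
edge 0: e_0 = (+0.84, -3.09);  n_0 = (-0.9650, -0.2623)
edge 3: e_3 = (+0.63, +1.77);  n_3 = (+0.9421, -0.3353)
∠(n_0, n_3) = 145.20°
δ = |180° − 145.20°| = 34.80°
34.80° ≤ 2α = 69.98°  →  valid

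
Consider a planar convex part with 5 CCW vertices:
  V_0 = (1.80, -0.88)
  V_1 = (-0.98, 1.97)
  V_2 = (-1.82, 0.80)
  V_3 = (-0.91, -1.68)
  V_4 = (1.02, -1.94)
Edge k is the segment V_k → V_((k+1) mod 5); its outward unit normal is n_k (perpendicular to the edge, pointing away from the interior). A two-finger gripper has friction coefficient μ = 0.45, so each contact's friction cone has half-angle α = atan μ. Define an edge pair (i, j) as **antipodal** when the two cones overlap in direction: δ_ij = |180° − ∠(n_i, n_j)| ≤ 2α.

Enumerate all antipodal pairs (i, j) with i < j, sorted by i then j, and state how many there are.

count = 3; pairs: (0,2), (0,3), (1,4)

α = atan 0.45 = 24.23°;  2α = 48.46°
n_0 = (+0.7158, +0.6983)
n_1 = (-0.8123, +0.5832)
n_2 = (-0.9388, -0.3445)
n_3 = (-0.1335, -0.9910)
n_4 = (+0.8054, -0.5927)
  (0,1): δ = 79.96°  ·
  (0,2): δ = 24.14°  ✓
  (0,3): δ = 38.04°  ✓
  (0,4): δ = 99.36°  ·
  (1,2): δ = 124.17°  ·
  (1,3): δ = 62.00°  ·
  (1,4): δ = 0.67°  ✓
  (2,3): δ = 117.82°  ·
  (2,4): δ = 56.50°  ·
  (3,4): δ = 118.68°  ·
antipodal pairs: 3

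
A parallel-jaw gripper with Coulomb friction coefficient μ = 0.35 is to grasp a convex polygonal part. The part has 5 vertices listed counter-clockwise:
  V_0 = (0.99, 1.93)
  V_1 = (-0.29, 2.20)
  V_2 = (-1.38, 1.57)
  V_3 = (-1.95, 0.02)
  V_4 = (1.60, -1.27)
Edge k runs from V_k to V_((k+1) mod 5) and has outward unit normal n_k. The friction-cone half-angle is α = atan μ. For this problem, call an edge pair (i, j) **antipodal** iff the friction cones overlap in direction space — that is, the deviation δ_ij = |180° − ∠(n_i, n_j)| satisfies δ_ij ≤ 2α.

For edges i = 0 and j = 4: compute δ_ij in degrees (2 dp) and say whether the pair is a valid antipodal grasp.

α = atan 0.35 = 19.29°;  2α = 38.58°
edge 0: e_0 = (-1.28, +0.27);  n_0 = (+0.2064, +0.9785)
edge 4: e_4 = (-0.61, +3.20);  n_4 = (+0.9823, +0.1873)
∠(n_0, n_4) = 67.30°
δ = |180° − 67.30°| = 112.70°
112.70° > 2α = 38.58°  →  invalid

δ = 112.70°, invalid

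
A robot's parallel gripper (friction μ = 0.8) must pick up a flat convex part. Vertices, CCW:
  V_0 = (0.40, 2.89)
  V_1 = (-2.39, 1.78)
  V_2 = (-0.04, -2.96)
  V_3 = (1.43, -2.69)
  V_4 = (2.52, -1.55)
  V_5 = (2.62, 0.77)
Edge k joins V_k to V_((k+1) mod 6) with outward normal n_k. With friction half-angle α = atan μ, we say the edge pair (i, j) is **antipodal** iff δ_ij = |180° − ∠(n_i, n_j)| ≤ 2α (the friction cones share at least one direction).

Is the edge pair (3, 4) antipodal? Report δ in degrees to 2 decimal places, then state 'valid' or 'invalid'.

α = atan 0.8 = 38.66°;  2α = 77.32°
edge 3: e_3 = (+1.09, +1.14);  n_3 = (+0.7228, -0.6911)
edge 4: e_4 = (+0.10, +2.32);  n_4 = (+0.9991, -0.0431)
∠(n_3, n_4) = 41.25°
δ = |180° − 41.25°| = 138.75°
138.75° > 2α = 77.32°  →  invalid

δ = 138.75°, invalid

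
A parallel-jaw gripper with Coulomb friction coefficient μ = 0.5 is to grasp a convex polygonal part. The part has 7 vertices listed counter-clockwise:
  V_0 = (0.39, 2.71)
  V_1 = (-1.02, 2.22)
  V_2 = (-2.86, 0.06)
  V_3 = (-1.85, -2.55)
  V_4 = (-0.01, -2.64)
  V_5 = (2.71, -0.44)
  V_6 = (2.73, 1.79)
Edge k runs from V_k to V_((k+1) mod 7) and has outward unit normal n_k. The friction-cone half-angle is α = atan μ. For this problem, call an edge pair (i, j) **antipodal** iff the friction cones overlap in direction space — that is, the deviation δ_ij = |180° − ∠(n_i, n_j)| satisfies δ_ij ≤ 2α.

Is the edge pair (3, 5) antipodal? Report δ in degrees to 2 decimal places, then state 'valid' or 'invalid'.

δ = 87.71°, invalid

α = atan 0.5 = 26.57°;  2α = 53.13°
edge 3: e_3 = (+1.84, -0.09);  n_3 = (-0.0489, -0.9988)
edge 5: e_5 = (+0.02, +2.23);  n_5 = (+1.0000, -0.0090)
∠(n_3, n_5) = 92.29°
δ = |180° − 92.29°| = 87.71°
87.71° > 2α = 53.13°  →  invalid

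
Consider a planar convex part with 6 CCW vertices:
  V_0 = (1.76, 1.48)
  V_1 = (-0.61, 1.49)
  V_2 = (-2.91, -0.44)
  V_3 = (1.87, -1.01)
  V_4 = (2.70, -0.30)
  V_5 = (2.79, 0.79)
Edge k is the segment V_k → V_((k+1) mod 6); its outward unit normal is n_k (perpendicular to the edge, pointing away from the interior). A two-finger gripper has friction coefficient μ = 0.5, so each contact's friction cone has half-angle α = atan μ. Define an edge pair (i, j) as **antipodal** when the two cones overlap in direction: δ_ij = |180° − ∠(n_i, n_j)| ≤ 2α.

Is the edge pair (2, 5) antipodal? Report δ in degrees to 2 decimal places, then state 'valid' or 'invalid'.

δ = 27.02°, valid

α = atan 0.5 = 26.57°;  2α = 53.13°
edge 2: e_2 = (+4.78, -0.57);  n_2 = (-0.1184, -0.9930)
edge 5: e_5 = (-1.03, +0.69);  n_5 = (+0.5566, +0.8308)
∠(n_2, n_5) = 152.98°
δ = |180° − 152.98°| = 27.02°
27.02° ≤ 2α = 53.13°  →  valid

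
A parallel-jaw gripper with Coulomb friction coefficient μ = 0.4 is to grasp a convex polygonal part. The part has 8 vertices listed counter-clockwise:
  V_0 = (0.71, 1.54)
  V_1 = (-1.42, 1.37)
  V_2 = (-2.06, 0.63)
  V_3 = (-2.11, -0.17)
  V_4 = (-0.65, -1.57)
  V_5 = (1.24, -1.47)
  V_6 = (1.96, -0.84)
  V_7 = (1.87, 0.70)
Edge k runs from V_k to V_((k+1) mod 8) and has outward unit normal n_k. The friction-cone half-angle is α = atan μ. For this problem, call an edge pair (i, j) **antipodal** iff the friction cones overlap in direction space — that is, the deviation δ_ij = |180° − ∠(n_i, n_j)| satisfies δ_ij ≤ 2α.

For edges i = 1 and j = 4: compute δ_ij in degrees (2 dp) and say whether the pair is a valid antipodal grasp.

α = atan 0.4 = 21.80°;  2α = 43.60°
edge 1: e_1 = (-0.64, -0.74);  n_1 = (-0.7564, +0.6542)
edge 4: e_4 = (+1.89, +0.10);  n_4 = (+0.0528, -0.9986)
∠(n_1, n_4) = 133.88°
δ = |180° − 133.88°| = 46.12°
46.12° > 2α = 43.60°  →  invalid

δ = 46.12°, invalid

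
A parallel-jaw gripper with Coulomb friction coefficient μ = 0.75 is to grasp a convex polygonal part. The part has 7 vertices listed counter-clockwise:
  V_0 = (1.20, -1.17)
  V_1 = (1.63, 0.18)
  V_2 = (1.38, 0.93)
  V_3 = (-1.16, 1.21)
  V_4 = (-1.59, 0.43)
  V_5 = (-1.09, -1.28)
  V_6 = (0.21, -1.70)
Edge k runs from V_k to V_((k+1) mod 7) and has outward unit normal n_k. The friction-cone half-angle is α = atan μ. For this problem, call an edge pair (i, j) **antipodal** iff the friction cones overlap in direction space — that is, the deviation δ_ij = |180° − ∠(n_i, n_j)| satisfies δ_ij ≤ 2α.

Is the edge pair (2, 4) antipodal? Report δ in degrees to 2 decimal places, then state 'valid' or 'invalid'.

δ = 67.41°, valid

α = atan 0.75 = 36.87°;  2α = 73.74°
edge 2: e_2 = (-2.54, +0.28);  n_2 = (+0.1096, +0.9940)
edge 4: e_4 = (+0.50, -1.71);  n_4 = (-0.9598, -0.2806)
∠(n_2, n_4) = 112.59°
δ = |180° − 112.59°| = 67.41°
67.41° ≤ 2α = 73.74°  →  valid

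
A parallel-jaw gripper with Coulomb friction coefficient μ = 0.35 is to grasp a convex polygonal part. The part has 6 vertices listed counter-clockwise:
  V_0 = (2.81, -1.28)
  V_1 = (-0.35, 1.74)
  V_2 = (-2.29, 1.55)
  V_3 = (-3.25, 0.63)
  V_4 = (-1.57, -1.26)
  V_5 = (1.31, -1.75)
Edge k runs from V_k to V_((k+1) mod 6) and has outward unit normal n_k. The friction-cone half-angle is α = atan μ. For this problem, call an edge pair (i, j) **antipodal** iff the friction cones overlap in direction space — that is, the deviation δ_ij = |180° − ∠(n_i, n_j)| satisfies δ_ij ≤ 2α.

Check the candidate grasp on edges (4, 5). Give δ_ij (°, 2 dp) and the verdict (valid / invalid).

δ = 152.95°, invalid

α = atan 0.35 = 19.29°;  2α = 38.58°
edge 4: e_4 = (+2.88, -0.49);  n_4 = (-0.1677, -0.9858)
edge 5: e_5 = (+1.50, +0.47);  n_5 = (+0.2990, -0.9543)
∠(n_4, n_5) = 27.05°
δ = |180° − 27.05°| = 152.95°
152.95° > 2α = 38.58°  →  invalid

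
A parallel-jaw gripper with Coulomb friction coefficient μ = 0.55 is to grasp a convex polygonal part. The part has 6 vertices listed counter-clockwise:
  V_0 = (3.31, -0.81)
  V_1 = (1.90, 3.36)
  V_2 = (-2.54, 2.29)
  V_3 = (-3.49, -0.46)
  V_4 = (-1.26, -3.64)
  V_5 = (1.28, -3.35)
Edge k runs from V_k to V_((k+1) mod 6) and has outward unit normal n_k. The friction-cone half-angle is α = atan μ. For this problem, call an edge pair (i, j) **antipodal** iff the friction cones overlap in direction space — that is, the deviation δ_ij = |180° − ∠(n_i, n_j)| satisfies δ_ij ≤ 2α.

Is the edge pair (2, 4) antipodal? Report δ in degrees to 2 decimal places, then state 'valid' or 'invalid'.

α = atan 0.55 = 28.81°;  2α = 57.62°
edge 2: e_2 = (-0.95, -2.75);  n_2 = (-0.9452, +0.3265)
edge 4: e_4 = (+2.54, +0.29);  n_4 = (+0.1134, -0.9935)
∠(n_2, n_4) = 115.57°
δ = |180° − 115.57°| = 64.43°
64.43° > 2α = 57.62°  →  invalid

δ = 64.43°, invalid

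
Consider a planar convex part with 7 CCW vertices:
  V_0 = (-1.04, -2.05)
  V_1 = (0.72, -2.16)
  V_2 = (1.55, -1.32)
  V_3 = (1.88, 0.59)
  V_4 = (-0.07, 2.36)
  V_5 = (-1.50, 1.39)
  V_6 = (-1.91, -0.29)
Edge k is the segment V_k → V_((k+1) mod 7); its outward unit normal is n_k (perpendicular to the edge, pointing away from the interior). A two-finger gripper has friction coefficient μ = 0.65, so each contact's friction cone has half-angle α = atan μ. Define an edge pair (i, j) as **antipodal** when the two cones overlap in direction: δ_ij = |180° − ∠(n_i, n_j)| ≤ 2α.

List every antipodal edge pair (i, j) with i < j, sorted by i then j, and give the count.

count = 9; pairs: (0,3), (0,4), (1,4), (1,5), (2,4), (2,5), (2,6), (3,5), (3,6)

α = atan 0.65 = 33.02°;  2α = 66.05°
n_0 = (-0.0624, -0.9981)
n_1 = (+0.7113, -0.7029)
n_2 = (+0.9854, -0.1703)
n_3 = (+0.6721, +0.7405)
n_4 = (-0.5614, +0.8276)
n_5 = (-0.9715, +0.2371)
n_6 = (-0.8965, -0.4431)
  (0,1): δ = 131.08°  ·
  (0,2): δ = 96.23°  ·
  (0,3): δ = 38.65°  ✓
  (0,4): δ = 37.73°  ✓
  (0,5): δ = 79.86°  ·
  (0,6): δ = 119.88°  ·
  (1,2): δ = 145.15°  ·
  (1,3): δ = 87.57°  ·
  (1,4): δ = 11.19°  ✓
  (1,5): δ = 30.94°  ✓
  (1,6): δ = 70.96°  ·
  (2,3): δ = 122.43°  ·
  (2,4): δ = 46.05°  ✓
  (2,5): δ = 3.91°  ✓
  (2,6): δ = 36.11°  ✓
  (3,4): δ = 103.62°  ·
  (3,5): δ = 61.49°  ✓
  (3,6): δ = 21.47°  ✓
  (4,5): δ = 137.86°  ·
  (4,6): δ = 97.85°  ·
  (5,6): δ = 139.98°  ·
antipodal pairs: 9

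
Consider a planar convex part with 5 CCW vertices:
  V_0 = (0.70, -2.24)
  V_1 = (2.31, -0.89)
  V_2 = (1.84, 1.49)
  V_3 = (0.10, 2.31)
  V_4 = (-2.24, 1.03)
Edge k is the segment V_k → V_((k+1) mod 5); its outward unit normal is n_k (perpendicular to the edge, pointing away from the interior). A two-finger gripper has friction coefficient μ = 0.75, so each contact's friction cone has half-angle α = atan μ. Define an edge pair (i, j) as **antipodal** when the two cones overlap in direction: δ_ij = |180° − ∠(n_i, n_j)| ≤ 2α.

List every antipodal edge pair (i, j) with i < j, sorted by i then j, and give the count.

α = atan 0.75 = 36.87°;  2α = 73.74°
n_0 = (+0.6425, -0.7663)
n_1 = (+0.9811, +0.1937)
n_2 = (+0.4263, +0.9046)
n_3 = (-0.4799, +0.8773)
n_4 = (-0.7436, -0.6686)
  (0,1): δ = 118.81°  ·
  (0,2): δ = 65.21°  ✓
  (0,3): δ = 11.30°  ✓
  (0,4): δ = 91.98°  ·
  (1,2): δ = 126.40°  ·
  (1,3): δ = 72.49°  ✓
  (1,4): δ = 30.79°  ✓
  (2,3): δ = 126.09°  ·
  (2,4): δ = 22.81°  ✓
  (3,4): δ = 76.72°  ·
antipodal pairs: 5

count = 5; pairs: (0,2), (0,3), (1,3), (1,4), (2,4)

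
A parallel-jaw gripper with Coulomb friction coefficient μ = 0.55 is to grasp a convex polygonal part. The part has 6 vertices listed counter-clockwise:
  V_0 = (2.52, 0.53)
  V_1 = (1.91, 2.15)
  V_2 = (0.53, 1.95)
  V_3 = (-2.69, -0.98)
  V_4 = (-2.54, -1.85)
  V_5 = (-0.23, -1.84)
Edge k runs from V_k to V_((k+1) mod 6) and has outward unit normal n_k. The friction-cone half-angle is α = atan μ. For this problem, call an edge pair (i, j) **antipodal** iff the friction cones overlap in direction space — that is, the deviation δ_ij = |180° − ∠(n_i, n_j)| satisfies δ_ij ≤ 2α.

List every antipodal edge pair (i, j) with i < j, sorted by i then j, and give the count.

count = 5; pairs: (0,3), (1,4), (1,5), (2,4), (2,5)

α = atan 0.55 = 28.81°;  2α = 57.62°
n_0 = (+0.9359, +0.3524)
n_1 = (-0.1434, +0.9897)
n_2 = (-0.6730, +0.7396)
n_3 = (-0.9855, -0.1699)
n_4 = (+0.0043, -1.0000)
n_5 = (+0.6528, -0.7575)
  (0,1): δ = 102.39°  ·
  (0,2): δ = 68.33°  ·
  (0,3): δ = 10.85°  ✓
  (0,4): δ = 69.61°  ·
  (0,5): δ = 110.12°  ·
  (1,2): δ = 145.95°  ·
  (1,3): δ = 88.46°  ·
  (1,4): δ = 8.00°  ✓
  (1,5): δ = 32.51°  ✓
  (2,3): δ = 122.52°  ·
  (2,4): δ = 42.05°  ✓
  (2,5): δ = 1.54°  ✓
  (3,4): δ = 99.53°  ·
  (3,5): δ = 59.03°  ·
  (4,5): δ = 139.49°  ·
antipodal pairs: 5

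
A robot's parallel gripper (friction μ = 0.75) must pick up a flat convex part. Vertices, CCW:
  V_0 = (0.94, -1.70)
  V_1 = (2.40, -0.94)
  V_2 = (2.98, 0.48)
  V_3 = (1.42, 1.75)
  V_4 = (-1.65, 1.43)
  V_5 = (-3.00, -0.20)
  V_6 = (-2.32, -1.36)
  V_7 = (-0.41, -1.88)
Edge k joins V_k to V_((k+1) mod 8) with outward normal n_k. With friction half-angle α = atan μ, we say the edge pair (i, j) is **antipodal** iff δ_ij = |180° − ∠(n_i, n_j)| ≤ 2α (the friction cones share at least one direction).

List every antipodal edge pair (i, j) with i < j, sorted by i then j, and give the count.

α = atan 0.75 = 36.87°;  2α = 73.74°
n_0 = (+0.4617, -0.8870)
n_1 = (+0.9258, -0.3781)
n_2 = (+0.6313, +0.7755)
n_3 = (-0.1037, +0.9946)
n_4 = (-0.7702, +0.6379)
n_5 = (-0.8627, -0.5057)
n_6 = (-0.2627, -0.9649)
n_7 = (+0.1322, -0.9912)
  (0,1): δ = 139.72°  ·
  (0,2): δ = 66.65°  ✓
  (0,3): δ = 21.55°  ✓
  (0,4): δ = 22.87°  ✓
  (0,5): δ = 92.88°  ·
  (0,6): δ = 137.27°  ·
  (0,7): δ = 160.10°  ·
  (1,2): δ = 106.93°  ·
  (1,3): δ = 61.83°  ✓
  (1,4): δ = 17.41°  ✓
  (1,5): δ = 52.60°  ✓
  (1,6): δ = 96.99°  ·
  (1,7): δ = 119.81°  ·
  (2,3): δ = 134.90°  ·
  (2,4): δ = 90.48°  ·
  (2,5): δ = 20.47°  ✓
  (2,6): δ = 23.92°  ✓
  (2,7): δ = 46.74°  ✓
  (3,4): δ = 135.58°  ·
  (3,5): δ = 65.57°  ✓
  (3,6): δ = 21.18°  ✓
  (3,7): δ = 1.64°  ✓
  (4,5): δ = 109.99°  ·
  (4,6): δ = 65.60°  ✓
  (4,7): δ = 42.77°  ✓
  (5,6): δ = 135.61°  ·
  (5,7): δ = 112.78°  ·
  (6,7): δ = 157.18°  ·
antipodal pairs: 14

count = 14; pairs: (0,2), (0,3), (0,4), (1,3), (1,4), (1,5), (2,5), (2,6), (2,7), (3,5), (3,6), (3,7), (4,6), (4,7)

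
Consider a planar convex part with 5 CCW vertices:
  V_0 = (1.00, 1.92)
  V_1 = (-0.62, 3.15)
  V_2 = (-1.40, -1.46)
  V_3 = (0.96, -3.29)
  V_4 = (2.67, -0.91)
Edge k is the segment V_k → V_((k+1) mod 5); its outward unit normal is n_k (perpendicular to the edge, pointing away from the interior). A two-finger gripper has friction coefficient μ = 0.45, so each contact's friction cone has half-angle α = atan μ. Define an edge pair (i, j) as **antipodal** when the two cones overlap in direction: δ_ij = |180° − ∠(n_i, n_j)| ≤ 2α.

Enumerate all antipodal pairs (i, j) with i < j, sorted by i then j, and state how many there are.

α = atan 0.45 = 24.23°;  2α = 48.46°
n_0 = (+0.6047, +0.7964)
n_1 = (-0.9860, +0.1668)
n_2 = (-0.6128, -0.7903)
n_3 = (+0.8121, -0.5835)
n_4 = (+0.8612, +0.5082)
  (0,1): δ = 62.40°  ·
  (0,2): δ = 0.58°  ✓
  (0,3): δ = 91.51°  ·
  (0,4): δ = 157.75°  ·
  (1,2): δ = 118.19°  ·
  (1,3): δ = 26.09°  ✓
  (1,4): δ = 40.15°  ✓
  (2,3): δ = 87.91°  ·
  (2,4): δ = 21.66°  ✓
  (3,4): δ = 113.76°  ·
antipodal pairs: 4

count = 4; pairs: (0,2), (1,3), (1,4), (2,4)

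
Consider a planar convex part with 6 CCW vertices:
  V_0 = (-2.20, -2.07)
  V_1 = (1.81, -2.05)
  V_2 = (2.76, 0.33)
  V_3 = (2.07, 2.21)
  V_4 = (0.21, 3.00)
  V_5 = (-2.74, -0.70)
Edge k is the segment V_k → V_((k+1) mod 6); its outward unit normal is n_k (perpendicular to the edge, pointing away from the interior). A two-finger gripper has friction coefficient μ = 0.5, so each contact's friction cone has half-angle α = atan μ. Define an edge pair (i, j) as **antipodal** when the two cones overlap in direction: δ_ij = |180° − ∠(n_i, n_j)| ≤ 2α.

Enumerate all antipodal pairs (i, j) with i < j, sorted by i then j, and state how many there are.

α = atan 0.5 = 26.57°;  2α = 53.13°
n_0 = (+0.0050, -1.0000)
n_1 = (+0.9287, -0.3707)
n_2 = (+0.9388, +0.3445)
n_3 = (+0.3909, +0.9204)
n_4 = (-0.7819, +0.6234)
n_5 = (-0.9303, -0.3667)
  (0,1): δ = 112.05°  ·
  (0,2): δ = 70.13°  ·
  (0,3): δ = 23.30°  ✓
  (0,4): δ = 51.15°  ✓
  (0,5): δ = 111.23°  ·
  (1,2): δ = 138.09°  ·
  (1,3): δ = 91.25°  ·
  (1,4): δ = 16.81°  ✓
  (1,5): δ = 43.27°  ✓
  (2,3): δ = 133.17°  ·
  (2,4): δ = 58.72°  ·
  (2,5): δ = 1.36°  ✓
  (3,4): δ = 105.55°  ·
  (3,5): δ = 45.48°  ✓
  (4,5): δ = 119.92°  ·
antipodal pairs: 6

count = 6; pairs: (0,3), (0,4), (1,4), (1,5), (2,5), (3,5)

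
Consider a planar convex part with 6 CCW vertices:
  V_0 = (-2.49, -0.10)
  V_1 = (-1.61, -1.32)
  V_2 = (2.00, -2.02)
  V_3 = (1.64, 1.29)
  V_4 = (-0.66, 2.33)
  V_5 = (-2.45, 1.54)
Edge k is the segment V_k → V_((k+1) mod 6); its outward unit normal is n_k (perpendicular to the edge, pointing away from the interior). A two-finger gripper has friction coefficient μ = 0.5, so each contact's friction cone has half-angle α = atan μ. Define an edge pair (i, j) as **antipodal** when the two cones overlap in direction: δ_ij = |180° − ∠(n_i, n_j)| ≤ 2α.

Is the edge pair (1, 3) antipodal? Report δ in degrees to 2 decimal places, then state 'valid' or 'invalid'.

α = atan 0.5 = 26.57°;  2α = 53.13°
edge 1: e_1 = (+3.61, -0.70);  n_1 = (-0.1904, -0.9817)
edge 3: e_3 = (-2.30, +1.04);  n_3 = (+0.4120, +0.9112)
∠(n_1, n_3) = 166.64°
δ = |180° − 166.64°| = 13.36°
13.36° ≤ 2α = 53.13°  →  valid

δ = 13.36°, valid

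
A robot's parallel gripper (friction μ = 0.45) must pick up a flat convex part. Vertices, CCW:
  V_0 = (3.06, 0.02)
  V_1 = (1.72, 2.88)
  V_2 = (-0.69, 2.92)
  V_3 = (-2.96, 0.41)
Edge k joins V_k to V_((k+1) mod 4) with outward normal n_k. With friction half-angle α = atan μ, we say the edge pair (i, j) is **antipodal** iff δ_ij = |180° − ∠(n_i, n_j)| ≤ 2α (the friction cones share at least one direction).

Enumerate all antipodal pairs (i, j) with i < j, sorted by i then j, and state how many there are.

count = 1; pairs: (1,3)

α = atan 0.45 = 24.23°;  2α = 48.46°
n_0 = (+0.9055, +0.4243)
n_1 = (+0.0166, +0.9999)
n_2 = (-0.7417, +0.6708)
n_3 = (-0.0646, -0.9979)
  (0,1): δ = 116.06°  ·
  (0,2): δ = 67.23°  ·
  (0,3): δ = 61.19°  ·
  (1,2): δ = 131.17°  ·
  (1,3): δ = 2.76°  ✓
  (2,3): δ = 51.58°  ·
antipodal pairs: 1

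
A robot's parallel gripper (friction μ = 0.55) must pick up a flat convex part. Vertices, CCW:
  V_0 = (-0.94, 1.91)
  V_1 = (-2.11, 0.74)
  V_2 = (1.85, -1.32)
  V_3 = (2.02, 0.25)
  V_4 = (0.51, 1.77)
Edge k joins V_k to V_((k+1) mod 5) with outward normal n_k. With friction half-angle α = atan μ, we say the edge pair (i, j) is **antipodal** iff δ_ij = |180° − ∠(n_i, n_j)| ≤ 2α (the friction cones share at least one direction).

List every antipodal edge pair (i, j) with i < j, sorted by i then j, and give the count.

α = atan 0.55 = 28.81°;  2α = 57.62°
n_0 = (-0.7071, +0.7071)
n_1 = (-0.4615, -0.8871)
n_2 = (+0.9942, -0.1077)
n_3 = (+0.7094, +0.7048)
n_4 = (+0.0961, +0.9954)
  (0,1): δ = 72.48°  ·
  (0,2): δ = 38.82°  ✓
  (0,3): δ = 89.81°  ·
  (0,4): δ = 129.49°  ·
  (1,2): δ = 68.70°  ·
  (1,3): δ = 17.71°  ✓
  (1,4): δ = 21.97°  ✓
  (2,3): δ = 129.01°  ·
  (2,4): δ = 89.33°  ·
  (3,4): δ = 140.33°  ·
antipodal pairs: 3

count = 3; pairs: (0,2), (1,3), (1,4)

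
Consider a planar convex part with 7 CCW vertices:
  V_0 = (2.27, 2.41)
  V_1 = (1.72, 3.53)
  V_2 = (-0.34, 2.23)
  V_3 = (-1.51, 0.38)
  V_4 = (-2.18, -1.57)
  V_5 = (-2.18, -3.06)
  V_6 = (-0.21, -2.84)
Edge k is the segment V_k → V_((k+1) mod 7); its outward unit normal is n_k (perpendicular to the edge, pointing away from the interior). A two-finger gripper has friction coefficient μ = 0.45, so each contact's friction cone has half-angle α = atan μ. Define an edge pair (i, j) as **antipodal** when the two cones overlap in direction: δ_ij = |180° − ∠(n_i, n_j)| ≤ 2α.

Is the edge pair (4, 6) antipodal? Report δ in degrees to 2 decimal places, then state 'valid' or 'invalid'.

α = atan 0.45 = 24.23°;  2α = 48.46°
edge 4: e_4 = (+0.00, -1.49);  n_4 = (-1.0000, -0.0000)
edge 6: e_6 = (+2.48, +5.25);  n_6 = (+0.9042, -0.4271)
∠(n_4, n_6) = 154.71°
δ = |180° − 154.71°| = 25.29°
25.29° ≤ 2α = 48.46°  →  valid

δ = 25.29°, valid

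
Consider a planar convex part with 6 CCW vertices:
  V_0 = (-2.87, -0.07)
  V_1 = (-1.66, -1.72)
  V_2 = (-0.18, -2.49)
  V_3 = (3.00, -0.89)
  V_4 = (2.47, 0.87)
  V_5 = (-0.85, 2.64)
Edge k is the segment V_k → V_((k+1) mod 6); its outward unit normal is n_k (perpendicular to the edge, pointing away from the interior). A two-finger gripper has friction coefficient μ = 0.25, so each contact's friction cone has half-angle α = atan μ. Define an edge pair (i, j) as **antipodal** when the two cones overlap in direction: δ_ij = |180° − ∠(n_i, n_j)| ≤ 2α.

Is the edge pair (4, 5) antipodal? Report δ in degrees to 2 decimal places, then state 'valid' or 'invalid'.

δ = 98.64°, invalid

α = atan 0.25 = 14.04°;  2α = 28.07°
edge 4: e_4 = (-3.32, +1.77);  n_4 = (+0.4705, +0.8824)
edge 5: e_5 = (-2.02, -2.71);  n_5 = (-0.8018, +0.5976)
∠(n_4, n_5) = 81.36°
δ = |180° − 81.36°| = 98.64°
98.64° > 2α = 28.07°  →  invalid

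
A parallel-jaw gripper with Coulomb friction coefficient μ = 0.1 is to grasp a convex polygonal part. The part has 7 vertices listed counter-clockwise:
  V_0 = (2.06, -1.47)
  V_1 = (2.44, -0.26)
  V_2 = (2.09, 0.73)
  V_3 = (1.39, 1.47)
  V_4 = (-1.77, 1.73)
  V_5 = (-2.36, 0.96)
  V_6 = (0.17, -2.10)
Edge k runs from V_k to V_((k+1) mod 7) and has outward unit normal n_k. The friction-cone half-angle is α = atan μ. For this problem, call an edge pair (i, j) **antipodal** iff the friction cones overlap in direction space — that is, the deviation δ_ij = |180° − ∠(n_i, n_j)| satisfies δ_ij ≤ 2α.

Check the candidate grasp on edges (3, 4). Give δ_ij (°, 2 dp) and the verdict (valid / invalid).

δ = 122.76°, invalid

α = atan 0.1 = 5.71°;  2α = 11.42°
edge 3: e_3 = (-3.16, +0.26);  n_3 = (+0.0820, +0.9966)
edge 4: e_4 = (-0.59, -0.77);  n_4 = (-0.7938, +0.6082)
∠(n_3, n_4) = 57.24°
δ = |180° − 57.24°| = 122.76°
122.76° > 2α = 11.42°  →  invalid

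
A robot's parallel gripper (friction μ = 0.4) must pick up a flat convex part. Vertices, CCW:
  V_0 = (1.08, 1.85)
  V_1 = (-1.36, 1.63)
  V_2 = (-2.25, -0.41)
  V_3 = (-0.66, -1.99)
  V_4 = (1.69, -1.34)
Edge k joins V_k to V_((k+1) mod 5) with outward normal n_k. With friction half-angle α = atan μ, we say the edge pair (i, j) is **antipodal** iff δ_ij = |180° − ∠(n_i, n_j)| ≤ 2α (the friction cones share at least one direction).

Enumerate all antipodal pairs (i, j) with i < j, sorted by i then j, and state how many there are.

α = atan 0.4 = 21.80°;  2α = 43.60°
n_0 = (-0.0898, +0.9960)
n_1 = (-0.9166, +0.3999)
n_2 = (-0.7049, -0.7093)
n_3 = (+0.2666, -0.9638)
n_4 = (+0.9822, +0.1878)
  (0,1): δ = 118.72°  ·
  (0,2): δ = 49.97°  ·
  (0,3): δ = 10.31°  ✓
  (0,4): δ = 95.67°  ·
  (1,2): δ = 111.25°  ·
  (1,3): δ = 50.97°  ·
  (1,4): δ = 34.40°  ✓
  (2,3): δ = 119.72°  ·
  (2,4): δ = 34.36°  ✓
  (3,4): δ = 94.64°  ·
antipodal pairs: 3

count = 3; pairs: (0,3), (1,4), (2,4)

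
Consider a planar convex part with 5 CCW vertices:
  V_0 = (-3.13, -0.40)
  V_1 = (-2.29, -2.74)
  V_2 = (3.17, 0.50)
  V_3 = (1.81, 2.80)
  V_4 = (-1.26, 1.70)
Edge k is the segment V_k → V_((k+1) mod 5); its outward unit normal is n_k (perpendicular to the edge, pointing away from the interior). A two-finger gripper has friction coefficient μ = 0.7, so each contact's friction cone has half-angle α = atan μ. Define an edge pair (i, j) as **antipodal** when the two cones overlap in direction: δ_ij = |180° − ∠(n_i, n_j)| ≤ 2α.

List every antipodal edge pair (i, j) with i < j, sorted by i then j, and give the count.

α = atan 0.7 = 34.99°;  2α = 69.98°
n_0 = (-0.9412, -0.3379)
n_1 = (+0.5103, -0.8600)
n_2 = (+0.8608, +0.5090)
n_3 = (-0.3373, +0.9414)
n_4 = (-0.7468, +0.6650)
  (0,1): δ = 79.06°  ·
  (0,2): δ = 10.85°  ✓
  (0,3): δ = 89.97°  ·
  (0,4): δ = 118.57°  ·
  (1,2): δ = 90.09°  ·
  (1,3): δ = 10.97°  ✓
  (1,4): δ = 17.63°  ✓
  (2,3): δ = 100.88°  ·
  (2,4): δ = 72.28°  ·
  (3,4): δ = 151.40°  ·
antipodal pairs: 3

count = 3; pairs: (0,2), (1,3), (1,4)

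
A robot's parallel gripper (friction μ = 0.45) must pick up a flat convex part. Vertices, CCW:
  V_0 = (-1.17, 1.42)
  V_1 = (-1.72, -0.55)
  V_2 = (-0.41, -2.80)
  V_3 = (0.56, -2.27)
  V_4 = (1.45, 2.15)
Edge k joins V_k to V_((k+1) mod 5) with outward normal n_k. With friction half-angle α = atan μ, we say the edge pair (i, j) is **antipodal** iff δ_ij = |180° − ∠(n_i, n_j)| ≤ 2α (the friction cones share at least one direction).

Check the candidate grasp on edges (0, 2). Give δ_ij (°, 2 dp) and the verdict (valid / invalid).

α = atan 0.45 = 24.23°;  2α = 48.46°
edge 0: e_0 = (-0.55, -1.97);  n_0 = (-0.9632, +0.2689)
edge 2: e_2 = (+0.97, +0.53);  n_2 = (+0.4795, -0.8775)
∠(n_0, n_2) = 134.25°
δ = |180° − 134.25°| = 45.75°
45.75° ≤ 2α = 48.46°  →  valid

δ = 45.75°, valid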